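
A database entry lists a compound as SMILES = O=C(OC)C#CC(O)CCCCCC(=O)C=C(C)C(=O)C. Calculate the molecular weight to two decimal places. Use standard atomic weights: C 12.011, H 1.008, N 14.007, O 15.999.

First, the molecular formula is C16H22O5 (counting implicit H from valence).
  C: 16 × 12.011 = 192.176
  H: 22 × 1.008 = 22.176
  O: 5 × 15.999 = 79.995
Sum: 16×12.011 + 22×1.008 + 5×15.999 = 294.347 → 294.35 g/mol.

294.35 g/mol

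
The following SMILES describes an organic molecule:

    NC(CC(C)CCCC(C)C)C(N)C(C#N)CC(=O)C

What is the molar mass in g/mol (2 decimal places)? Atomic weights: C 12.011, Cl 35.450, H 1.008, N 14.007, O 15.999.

281.44 g/mol

First, the molecular formula is C16H31N3O (counting implicit H from valence).
  C: 16 × 12.011 = 192.176
  H: 31 × 1.008 = 31.248
  N: 3 × 14.007 = 42.021
  O: 1 × 15.999 = 15.999
Sum: 16×12.011 + 31×1.008 + 3×14.007 + 1×15.999 = 281.444 → 281.44 g/mol.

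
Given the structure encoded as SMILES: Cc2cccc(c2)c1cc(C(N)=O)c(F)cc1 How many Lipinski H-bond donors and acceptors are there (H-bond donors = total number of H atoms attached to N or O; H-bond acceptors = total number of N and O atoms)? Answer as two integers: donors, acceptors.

2, 2

Donors: find every N or O and count the H atoms it carries.
  atom 12 (N): bond orders sum to 1 → 2 H
  atom 13 (O): bond orders sum to 2 → 0 H
Lipinski HBD = 2.
Acceptors: N atoms = 1, O atoms = 1 → HBA = 2.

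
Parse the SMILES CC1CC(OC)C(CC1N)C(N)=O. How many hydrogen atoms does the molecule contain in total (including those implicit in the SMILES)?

18

Walk through each heavy atom and fill implicit hydrogens from standard valence (C 4, N 3, O 2, S 2, halogen 1):
  atom 1: C, bond orders sum to 1 (valence 4) → 3 H
  atom 2: C, bond orders sum to 3 (valence 4) → 1 H
  atom 3: C, bond orders sum to 2 (valence 4) → 2 H
  atom 4: C, bond orders sum to 3 (valence 4) → 1 H
  atom 5: O, bond orders sum to 2 (valence 2) → 0 H
  atom 6: C, bond orders sum to 1 (valence 4) → 3 H
  atom 7: C, bond orders sum to 3 (valence 4) → 1 H
  atom 8: C, bond orders sum to 2 (valence 4) → 2 H
  atom 9: C, bond orders sum to 3 (valence 4) → 1 H
  atom 10: N, bond orders sum to 1 (valence 3) → 2 H
  atom 11: C, bond orders sum to 4 (valence 4) → 0 H
  atom 12: N, bond orders sum to 1 (valence 3) → 2 H
  atom 13: O, bond orders sum to 2 (valence 2) → 0 H
Total hydrogens: 18.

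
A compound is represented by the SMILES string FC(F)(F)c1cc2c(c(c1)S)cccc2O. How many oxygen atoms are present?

1

Scan the SMILES for O atoms (remember two-letter symbols like Cl and Br are single atoms).
Oxygen count: 1.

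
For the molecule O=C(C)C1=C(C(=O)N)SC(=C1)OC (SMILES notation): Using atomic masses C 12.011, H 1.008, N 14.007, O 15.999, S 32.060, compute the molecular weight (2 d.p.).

199.22 g/mol

First, the molecular formula is C8H9NO3S (counting implicit H from valence).
  C: 8 × 12.011 = 96.088
  H: 9 × 1.008 = 9.072
  N: 1 × 14.007 = 14.007
  O: 3 × 15.999 = 47.997
  S: 1 × 32.060 = 32.060
Sum: 8×12.011 + 9×1.008 + 1×14.007 + 3×15.999 + 1×32.060 = 199.224 → 199.22 g/mol.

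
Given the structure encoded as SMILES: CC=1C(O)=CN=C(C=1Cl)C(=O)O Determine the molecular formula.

C7H6ClNO3

Walk through each heavy atom and fill implicit hydrogens from standard valence (C 4, N 3, O 2, S 2, halogen 1):
  atom 1: C, bond orders sum to 1 (valence 4) → 3 H
  atom 2: C, bond orders sum to 4 (valence 4) → 0 H
  atom 3: C, bond orders sum to 4 (valence 4) → 0 H
  atom 4: O, bond orders sum to 1 (valence 2) → 1 H
  atom 5: C, bond orders sum to 3 (valence 4) → 1 H
  atom 6: N, bond orders sum to 3 (valence 3) → 0 H
  atom 7: C, bond orders sum to 4 (valence 4) → 0 H
  atom 8: C, bond orders sum to 4 (valence 4) → 0 H
  atom 9: Cl (halogen, monovalent) → 0 H
  atom 10: C, bond orders sum to 4 (valence 4) → 0 H
  atom 11: O, bond orders sum to 2 (valence 2) → 0 H
  atom 12: O, bond orders sum to 1 (valence 2) → 1 H
Totals → C:7, H:6, Cl:1, N:1, O:3.
In Hill order: C7H6ClNO3.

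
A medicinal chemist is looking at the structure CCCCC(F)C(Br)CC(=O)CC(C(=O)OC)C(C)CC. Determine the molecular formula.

C16H28BrFO3

Walk through each heavy atom and fill implicit hydrogens from standard valence (C 4, N 3, O 2, S 2, halogen 1):
  atom 1: C, bond orders sum to 1 (valence 4) → 3 H
  atom 2: C, bond orders sum to 2 (valence 4) → 2 H
  atom 3: C, bond orders sum to 2 (valence 4) → 2 H
  atom 4: C, bond orders sum to 2 (valence 4) → 2 H
  atom 5: C, bond orders sum to 3 (valence 4) → 1 H
  atom 6: F (halogen, monovalent) → 0 H
  atom 7: C, bond orders sum to 3 (valence 4) → 1 H
  atom 8: Br (halogen, monovalent) → 0 H
  atom 9: C, bond orders sum to 2 (valence 4) → 2 H
  atom 10: C, bond orders sum to 4 (valence 4) → 0 H
  atom 11: O, bond orders sum to 2 (valence 2) → 0 H
  atom 12: C, bond orders sum to 2 (valence 4) → 2 H
  atom 13: C, bond orders sum to 3 (valence 4) → 1 H
  atom 14: C, bond orders sum to 4 (valence 4) → 0 H
  atom 15: O, bond orders sum to 2 (valence 2) → 0 H
  atom 16: O, bond orders sum to 2 (valence 2) → 0 H
  atom 17: C, bond orders sum to 1 (valence 4) → 3 H
  atom 18: C, bond orders sum to 3 (valence 4) → 1 H
  atom 19: C, bond orders sum to 1 (valence 4) → 3 H
  atom 20: C, bond orders sum to 2 (valence 4) → 2 H
  atom 21: C, bond orders sum to 1 (valence 4) → 3 H
Totals → C:16, H:28, Br:1, F:1, O:3.
In Hill order: C16H28BrFO3.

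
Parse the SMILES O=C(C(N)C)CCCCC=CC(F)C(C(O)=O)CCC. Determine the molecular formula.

C15H26FNO3

Walk through each heavy atom and fill implicit hydrogens from standard valence (C 4, N 3, O 2, S 2, halogen 1):
  atom 1: O, bond orders sum to 2 (valence 2) → 0 H
  atom 2: C, bond orders sum to 4 (valence 4) → 0 H
  atom 3: C, bond orders sum to 3 (valence 4) → 1 H
  atom 4: N, bond orders sum to 1 (valence 3) → 2 H
  atom 5: C, bond orders sum to 1 (valence 4) → 3 H
  atom 6: C, bond orders sum to 2 (valence 4) → 2 H
  atom 7: C, bond orders sum to 2 (valence 4) → 2 H
  atom 8: C, bond orders sum to 2 (valence 4) → 2 H
  atom 9: C, bond orders sum to 2 (valence 4) → 2 H
  atom 10: C, bond orders sum to 3 (valence 4) → 1 H
  atom 11: C, bond orders sum to 3 (valence 4) → 1 H
  atom 12: C, bond orders sum to 3 (valence 4) → 1 H
  atom 13: F (halogen, monovalent) → 0 H
  atom 14: C, bond orders sum to 3 (valence 4) → 1 H
  atom 15: C, bond orders sum to 4 (valence 4) → 0 H
  atom 16: O, bond orders sum to 1 (valence 2) → 1 H
  atom 17: O, bond orders sum to 2 (valence 2) → 0 H
  atom 18: C, bond orders sum to 2 (valence 4) → 2 H
  atom 19: C, bond orders sum to 2 (valence 4) → 2 H
  atom 20: C, bond orders sum to 1 (valence 4) → 3 H
Totals → C:15, H:26, F:1, N:1, O:3.
In Hill order: C15H26FNO3.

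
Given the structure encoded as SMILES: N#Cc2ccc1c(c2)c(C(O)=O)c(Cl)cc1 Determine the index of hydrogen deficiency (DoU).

10

Molecular formula: C12H6ClNO2.
DoU = (2C + 2 + N − H − X) / 2, where X is the halogen count and O/S are ignored.
    = (2·12 + 2 + 1 − 6 − 1) / 2 = 20 / 2 = 10.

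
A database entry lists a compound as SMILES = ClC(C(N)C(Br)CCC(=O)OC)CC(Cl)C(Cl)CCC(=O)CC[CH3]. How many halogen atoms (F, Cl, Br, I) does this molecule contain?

Halogen atoms appear at heavy-atom positions 1, 6, 15, 17 (1×Br, 3×Cl).
Other groups present: 1 ester, 1 ketone, 1 primary amine.
Halogen count: 4.

4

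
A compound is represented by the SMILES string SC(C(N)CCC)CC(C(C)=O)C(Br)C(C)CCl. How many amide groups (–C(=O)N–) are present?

Scan the SMILES for the amide motif — none present.
Groups that are present: 1 ketone, 1 primary amine, 1 thiol.

0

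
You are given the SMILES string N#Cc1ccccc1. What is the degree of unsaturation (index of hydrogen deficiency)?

6

Molecular formula: C7H5N.
DoU = (2C + 2 + N − H − X) / 2, where X is the halogen count and O/S are ignored.
    = (2·7 + 2 + 1 − 5 − 0) / 2 = 12 / 2 = 6.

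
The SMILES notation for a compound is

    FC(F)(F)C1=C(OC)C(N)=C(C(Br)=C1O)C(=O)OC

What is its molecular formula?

Walk through each heavy atom and fill implicit hydrogens from standard valence (C 4, N 3, O 2, S 2, halogen 1):
  atom 1: F (halogen, monovalent) → 0 H
  atom 2: C, bond orders sum to 4 (valence 4) → 0 H
  atom 3: F (halogen, monovalent) → 0 H
  atom 4: F (halogen, monovalent) → 0 H
  atom 5: C, bond orders sum to 4 (valence 4) → 0 H
  atom 6: C, bond orders sum to 4 (valence 4) → 0 H
  atom 7: O, bond orders sum to 2 (valence 2) → 0 H
  atom 8: C, bond orders sum to 1 (valence 4) → 3 H
  atom 9: C, bond orders sum to 4 (valence 4) → 0 H
  atom 10: N, bond orders sum to 1 (valence 3) → 2 H
  atom 11: C, bond orders sum to 4 (valence 4) → 0 H
  atom 12: C, bond orders sum to 4 (valence 4) → 0 H
  atom 13: Br (halogen, monovalent) → 0 H
  atom 14: C, bond orders sum to 4 (valence 4) → 0 H
  atom 15: O, bond orders sum to 1 (valence 2) → 1 H
  atom 16: C, bond orders sum to 4 (valence 4) → 0 H
  atom 17: O, bond orders sum to 2 (valence 2) → 0 H
  atom 18: O, bond orders sum to 2 (valence 2) → 0 H
  atom 19: C, bond orders sum to 1 (valence 4) → 3 H
Totals → C:10, H:9, Br:1, F:3, N:1, O:4.

C10H9BrF3NO4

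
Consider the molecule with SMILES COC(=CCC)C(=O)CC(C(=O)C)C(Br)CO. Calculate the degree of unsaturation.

Molecular formula: C12H19BrO4.
DoU = (2C + 2 + N − H − X) / 2, where X is the halogen count and O/S are ignored.
    = (2·12 + 2 + 0 − 19 − 1) / 2 = 6 / 2 = 3.

3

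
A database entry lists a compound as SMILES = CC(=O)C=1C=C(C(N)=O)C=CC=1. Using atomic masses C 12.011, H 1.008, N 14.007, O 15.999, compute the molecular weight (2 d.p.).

First, the molecular formula is C9H9NO2 (counting implicit H from valence).
  C: 9 × 12.011 = 108.099
  H: 9 × 1.008 = 9.072
  N: 1 × 14.007 = 14.007
  O: 2 × 15.999 = 31.998
Sum: 9×12.011 + 9×1.008 + 1×14.007 + 2×15.999 = 163.176 → 163.18 g/mol.

163.18 g/mol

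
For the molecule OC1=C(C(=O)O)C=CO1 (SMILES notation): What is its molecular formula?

C5H4O4

Walk through each heavy atom and fill implicit hydrogens from standard valence (C 4, N 3, O 2, S 2, halogen 1):
  atom 1: O, bond orders sum to 1 (valence 2) → 1 H
  atom 2: C, bond orders sum to 4 (valence 4) → 0 H
  atom 3: C, bond orders sum to 4 (valence 4) → 0 H
  atom 4: C, bond orders sum to 4 (valence 4) → 0 H
  atom 5: O, bond orders sum to 2 (valence 2) → 0 H
  atom 6: O, bond orders sum to 1 (valence 2) → 1 H
  atom 7: C, bond orders sum to 3 (valence 4) → 1 H
  atom 8: C, bond orders sum to 3 (valence 4) → 1 H
  atom 9: O, bond orders sum to 2 (valence 2) → 0 H
Totals → C:5, H:4, O:4.
In Hill order: C5H4O4.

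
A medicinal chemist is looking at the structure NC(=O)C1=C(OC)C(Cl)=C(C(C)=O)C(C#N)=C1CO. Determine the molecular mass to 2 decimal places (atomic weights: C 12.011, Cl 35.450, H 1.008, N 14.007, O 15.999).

First, the molecular formula is C12H11ClN2O4 (counting implicit H from valence).
  C: 12 × 12.011 = 144.132
  Cl: 1 × 35.450 = 35.450
  H: 11 × 1.008 = 11.088
  N: 2 × 14.007 = 28.014
  O: 4 × 15.999 = 63.996
Sum: 12×12.011 + 1×35.450 + 11×1.008 + 2×14.007 + 4×15.999 = 282.680 → 282.68 g/mol.

282.68 g/mol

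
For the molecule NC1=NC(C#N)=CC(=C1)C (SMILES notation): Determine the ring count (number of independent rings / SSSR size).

1

In SMILES, each pair of matching ring-closure digits denotes one ring-closing bond; the number of such bonds equals the number of independent rings.
Ring-closure bonds here: 1.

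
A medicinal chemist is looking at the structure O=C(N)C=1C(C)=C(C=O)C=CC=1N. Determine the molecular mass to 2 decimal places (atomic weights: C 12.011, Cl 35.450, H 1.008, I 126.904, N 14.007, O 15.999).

First, the molecular formula is C9H10N2O2 (counting implicit H from valence).
  C: 9 × 12.011 = 108.099
  H: 10 × 1.008 = 10.080
  N: 2 × 14.007 = 28.014
  O: 2 × 15.999 = 31.998
Sum: 9×12.011 + 10×1.008 + 2×14.007 + 2×15.999 = 178.191 → 178.19 g/mol.

178.19 g/mol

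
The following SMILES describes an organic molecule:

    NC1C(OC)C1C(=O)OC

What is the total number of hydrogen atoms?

11

Walk through each heavy atom and fill implicit hydrogens from standard valence (C 4, N 3, O 2, S 2, halogen 1):
  atom 1: N, bond orders sum to 1 (valence 3) → 2 H
  atom 2: C, bond orders sum to 3 (valence 4) → 1 H
  atom 3: C, bond orders sum to 3 (valence 4) → 1 H
  atom 4: O, bond orders sum to 2 (valence 2) → 0 H
  atom 5: C, bond orders sum to 1 (valence 4) → 3 H
  atom 6: C, bond orders sum to 3 (valence 4) → 1 H
  atom 7: C, bond orders sum to 4 (valence 4) → 0 H
  atom 8: O, bond orders sum to 2 (valence 2) → 0 H
  atom 9: O, bond orders sum to 2 (valence 2) → 0 H
  atom 10: C, bond orders sum to 1 (valence 4) → 3 H
Total hydrogens: 11.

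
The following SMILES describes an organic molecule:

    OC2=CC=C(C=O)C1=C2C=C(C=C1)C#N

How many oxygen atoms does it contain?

2

Scan the SMILES for O atoms (remember two-letter symbols like Cl and Br are single atoms).
Oxygen count: 2.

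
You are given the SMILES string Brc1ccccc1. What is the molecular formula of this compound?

C6H5Br

Walk through each heavy atom and fill implicit hydrogens from standard valence (C 4, N 3, O 2, S 2, halogen 1); for lowercase aromatic atoms, an aromatic c carries 1 H when it has two neighbours and 0 H with three, and aromatic n carries 0 H:
  atom 1: Br (halogen, monovalent) → 0 H
  atom 2: aromatic c, 3 neighbours → 0 H
  atom 3: aromatic c, 2 neighbours → 1 H
  atom 4: aromatic c, 2 neighbours → 1 H
  atom 5: aromatic c, 2 neighbours → 1 H
  atom 6: aromatic c, 2 neighbours → 1 H
  atom 7: aromatic c, 2 neighbours → 1 H
Totals → C:6, H:5, Br:1.
In Hill order: C6H5Br.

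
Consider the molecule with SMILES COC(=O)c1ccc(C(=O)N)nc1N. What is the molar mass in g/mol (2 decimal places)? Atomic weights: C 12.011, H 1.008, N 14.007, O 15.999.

First, the molecular formula is C8H9N3O3 (counting implicit H from valence).
  C: 8 × 12.011 = 96.088
  H: 9 × 1.008 = 9.072
  N: 3 × 14.007 = 42.021
  O: 3 × 15.999 = 47.997
Sum: 8×12.011 + 9×1.008 + 3×14.007 + 3×15.999 = 195.178 → 195.18 g/mol.

195.18 g/mol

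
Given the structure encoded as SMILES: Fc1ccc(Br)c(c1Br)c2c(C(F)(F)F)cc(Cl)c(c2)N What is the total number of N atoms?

1

Scan the SMILES for N atoms (remember two-letter symbols like Cl and Br are single atoms).
Nitrogen count: 1.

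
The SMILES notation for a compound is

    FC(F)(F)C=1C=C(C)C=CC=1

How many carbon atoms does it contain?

Count every carbon token in the SMILES (each C, including those in ring-closure positions and inside branches).
Carbon count: 8.

8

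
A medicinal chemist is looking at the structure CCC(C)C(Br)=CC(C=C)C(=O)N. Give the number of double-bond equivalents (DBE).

Degree of unsaturation = (number of rings) + (number of π bonds).
Ring closures in the SMILES: 0.
π bonds: 3 double bonds (each 1 DoU) → 3 DoU from unsaturation.
Total DoU = 0 + 3 = 3.

3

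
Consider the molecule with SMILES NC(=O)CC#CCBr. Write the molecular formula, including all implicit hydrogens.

C5H6BrNO

Walk through each heavy atom and fill implicit hydrogens from standard valence (C 4, N 3, O 2, S 2, halogen 1):
  atom 1: N, bond orders sum to 1 (valence 3) → 2 H
  atom 2: C, bond orders sum to 4 (valence 4) → 0 H
  atom 3: O, bond orders sum to 2 (valence 2) → 0 H
  atom 4: C, bond orders sum to 2 (valence 4) → 2 H
  atom 5: C, bond orders sum to 4 (valence 4) → 0 H
  atom 6: C, bond orders sum to 4 (valence 4) → 0 H
  atom 7: C, bond orders sum to 2 (valence 4) → 2 H
  atom 8: Br (halogen, monovalent) → 0 H
Totals → C:5, H:6, Br:1, N:1, O:1.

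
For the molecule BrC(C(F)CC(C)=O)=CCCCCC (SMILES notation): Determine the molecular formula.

Walk through each heavy atom and fill implicit hydrogens from standard valence (C 4, N 3, O 2, S 2, halogen 1):
  atom 1: Br (halogen, monovalent) → 0 H
  atom 2: C, bond orders sum to 4 (valence 4) → 0 H
  atom 3: C, bond orders sum to 3 (valence 4) → 1 H
  atom 4: F (halogen, monovalent) → 0 H
  atom 5: C, bond orders sum to 2 (valence 4) → 2 H
  atom 6: C, bond orders sum to 4 (valence 4) → 0 H
  atom 7: C, bond orders sum to 1 (valence 4) → 3 H
  atom 8: O, bond orders sum to 2 (valence 2) → 0 H
  atom 9: C, bond orders sum to 3 (valence 4) → 1 H
  atom 10: C, bond orders sum to 2 (valence 4) → 2 H
  atom 11: C, bond orders sum to 2 (valence 4) → 2 H
  atom 12: C, bond orders sum to 2 (valence 4) → 2 H
  atom 13: C, bond orders sum to 2 (valence 4) → 2 H
  atom 14: C, bond orders sum to 1 (valence 4) → 3 H
Totals → C:11, H:18, Br:1, F:1, O:1.
In Hill order: C11H18BrFO.

C11H18BrFO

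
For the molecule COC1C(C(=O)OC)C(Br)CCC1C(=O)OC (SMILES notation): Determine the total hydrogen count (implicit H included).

17

Walk through each heavy atom and fill implicit hydrogens from standard valence (C 4, N 3, O 2, S 2, halogen 1):
  atom 1: C, bond orders sum to 1 (valence 4) → 3 H
  atom 2: O, bond orders sum to 2 (valence 2) → 0 H
  atom 3: C, bond orders sum to 3 (valence 4) → 1 H
  atom 4: C, bond orders sum to 3 (valence 4) → 1 H
  atom 5: C, bond orders sum to 4 (valence 4) → 0 H
  atom 6: O, bond orders sum to 2 (valence 2) → 0 H
  atom 7: O, bond orders sum to 2 (valence 2) → 0 H
  atom 8: C, bond orders sum to 1 (valence 4) → 3 H
  atom 9: C, bond orders sum to 3 (valence 4) → 1 H
  atom 10: Br (halogen, monovalent) → 0 H
  atom 11: C, bond orders sum to 2 (valence 4) → 2 H
  atom 12: C, bond orders sum to 2 (valence 4) → 2 H
  atom 13: C, bond orders sum to 3 (valence 4) → 1 H
  atom 14: C, bond orders sum to 4 (valence 4) → 0 H
  atom 15: O, bond orders sum to 2 (valence 2) → 0 H
  atom 16: O, bond orders sum to 2 (valence 2) → 0 H
  atom 17: C, bond orders sum to 1 (valence 4) → 3 H
Total hydrogens: 17.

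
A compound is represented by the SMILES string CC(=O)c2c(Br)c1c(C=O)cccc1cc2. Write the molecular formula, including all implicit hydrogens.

Walk through each heavy atom and fill implicit hydrogens from standard valence (C 4, N 3, O 2, S 2, halogen 1); for lowercase aromatic atoms, an aromatic c carries 1 H when it has two neighbours and 0 H with three, and aromatic n carries 0 H:
  atom 1: C, bond orders sum to 1 (valence 4) → 3 H
  atom 2: C, bond orders sum to 4 (valence 4) → 0 H
  atom 3: O, bond orders sum to 2 (valence 2) → 0 H
  atom 4: aromatic c, 3 neighbours → 0 H
  atom 5: aromatic c, 3 neighbours → 0 H
  atom 6: Br (halogen, monovalent) → 0 H
  atom 7: aromatic c, 3 neighbours → 0 H
  atom 8: aromatic c, 3 neighbours → 0 H
  atom 9: C, bond orders sum to 3 (valence 4) → 1 H
  atom 10: O, bond orders sum to 2 (valence 2) → 0 H
  atom 11: aromatic c, 2 neighbours → 1 H
  atom 12: aromatic c, 2 neighbours → 1 H
  atom 13: aromatic c, 2 neighbours → 1 H
  atom 14: aromatic c, 3 neighbours → 0 H
  atom 15: aromatic c, 2 neighbours → 1 H
  atom 16: aromatic c, 2 neighbours → 1 H
Totals → C:13, H:9, Br:1, O:2.

C13H9BrO2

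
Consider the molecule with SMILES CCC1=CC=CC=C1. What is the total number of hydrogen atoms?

Walk through each heavy atom and fill implicit hydrogens from standard valence (C 4, N 3, O 2, S 2, halogen 1):
  atom 1: C, bond orders sum to 1 (valence 4) → 3 H
  atom 2: C, bond orders sum to 2 (valence 4) → 2 H
  atom 3: C, bond orders sum to 4 (valence 4) → 0 H
  atom 4: C, bond orders sum to 3 (valence 4) → 1 H
  atom 5: C, bond orders sum to 3 (valence 4) → 1 H
  atom 6: C, bond orders sum to 3 (valence 4) → 1 H
  atom 7: C, bond orders sum to 3 (valence 4) → 1 H
  atom 8: C, bond orders sum to 3 (valence 4) → 1 H
Total hydrogens: 10.

10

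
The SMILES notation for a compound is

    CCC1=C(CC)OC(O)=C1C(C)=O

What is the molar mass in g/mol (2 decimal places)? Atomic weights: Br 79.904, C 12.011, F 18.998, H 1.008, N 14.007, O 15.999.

182.22 g/mol

First, the molecular formula is C10H14O3 (counting implicit H from valence).
  C: 10 × 12.011 = 120.110
  H: 14 × 1.008 = 14.112
  O: 3 × 15.999 = 47.997
Sum: 10×12.011 + 14×1.008 + 3×15.999 = 182.219 → 182.22 g/mol.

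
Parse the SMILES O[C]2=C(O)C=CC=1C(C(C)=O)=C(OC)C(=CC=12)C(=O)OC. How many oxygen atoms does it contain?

6

Scan the SMILES for O atoms (remember two-letter symbols like Cl and Br are single atoms).
Oxygen count: 6.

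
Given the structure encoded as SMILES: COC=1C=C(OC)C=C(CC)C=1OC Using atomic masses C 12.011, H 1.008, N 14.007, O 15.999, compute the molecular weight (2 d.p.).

196.25 g/mol

First, the molecular formula is C11H16O3 (counting implicit H from valence).
  C: 11 × 12.011 = 132.121
  H: 16 × 1.008 = 16.128
  O: 3 × 15.999 = 47.997
Sum: 11×12.011 + 16×1.008 + 3×15.999 = 196.246 → 196.25 g/mol.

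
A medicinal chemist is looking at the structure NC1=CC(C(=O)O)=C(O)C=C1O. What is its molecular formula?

Walk through each heavy atom and fill implicit hydrogens from standard valence (C 4, N 3, O 2, S 2, halogen 1):
  atom 1: N, bond orders sum to 1 (valence 3) → 2 H
  atom 2: C, bond orders sum to 4 (valence 4) → 0 H
  atom 3: C, bond orders sum to 3 (valence 4) → 1 H
  atom 4: C, bond orders sum to 4 (valence 4) → 0 H
  atom 5: C, bond orders sum to 4 (valence 4) → 0 H
  atom 6: O, bond orders sum to 2 (valence 2) → 0 H
  atom 7: O, bond orders sum to 1 (valence 2) → 1 H
  atom 8: C, bond orders sum to 4 (valence 4) → 0 H
  atom 9: O, bond orders sum to 1 (valence 2) → 1 H
  atom 10: C, bond orders sum to 3 (valence 4) → 1 H
  atom 11: C, bond orders sum to 4 (valence 4) → 0 H
  atom 12: O, bond orders sum to 1 (valence 2) → 1 H
Totals → C:7, H:7, N:1, O:4.

C7H7NO4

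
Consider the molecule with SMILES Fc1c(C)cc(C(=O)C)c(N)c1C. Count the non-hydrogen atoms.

13

Every atom symbol written in the SMILES (organic subset) is one heavy atom; implicit H are not written.
Heavy atoms by element → C:10, F:1, N:1, O:1.
Total: 13.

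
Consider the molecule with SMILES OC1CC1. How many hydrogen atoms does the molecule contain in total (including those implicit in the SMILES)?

6

Walk through each heavy atom and fill implicit hydrogens from standard valence (C 4, N 3, O 2, S 2, halogen 1):
  atom 1: O, bond orders sum to 1 (valence 2) → 1 H
  atom 2: C, bond orders sum to 3 (valence 4) → 1 H
  atom 3: C, bond orders sum to 2 (valence 4) → 2 H
  atom 4: C, bond orders sum to 2 (valence 4) → 2 H
Total hydrogens: 6.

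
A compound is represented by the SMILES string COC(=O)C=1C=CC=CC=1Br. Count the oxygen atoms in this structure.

Scan the SMILES for O atoms (remember two-letter symbols like Cl and Br are single atoms).
Oxygen count: 2.

2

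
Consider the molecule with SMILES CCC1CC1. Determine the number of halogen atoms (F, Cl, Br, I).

0

Scan the SMILES for the halogen motif — none present.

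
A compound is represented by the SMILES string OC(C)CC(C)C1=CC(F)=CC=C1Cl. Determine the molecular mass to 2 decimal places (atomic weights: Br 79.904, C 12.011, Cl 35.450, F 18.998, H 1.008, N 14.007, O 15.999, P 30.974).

First, the molecular formula is C11H14ClFO (counting implicit H from valence).
  C: 11 × 12.011 = 132.121
  Cl: 1 × 35.450 = 35.450
  F: 1 × 18.998 = 18.998
  H: 14 × 1.008 = 14.112
  O: 1 × 15.999 = 15.999
Sum: 11×12.011 + 1×35.450 + 1×18.998 + 14×1.008 + 1×15.999 = 216.680 → 216.68 g/mol.

216.68 g/mol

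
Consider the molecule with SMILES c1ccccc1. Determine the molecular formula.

Walk through each heavy atom and fill implicit hydrogens from standard valence (C 4, N 3, O 2, S 2, halogen 1); for lowercase aromatic atoms, an aromatic c carries 1 H when it has two neighbours and 0 H with three, and aromatic n carries 0 H:
  atom 1: aromatic c, 2 neighbours → 1 H
  atom 2: aromatic c, 2 neighbours → 1 H
  atom 3: aromatic c, 2 neighbours → 1 H
  atom 4: aromatic c, 2 neighbours → 1 H
  atom 5: aromatic c, 2 neighbours → 1 H
  atom 6: aromatic c, 2 neighbours → 1 H
Totals → C:6, H:6.

C6H6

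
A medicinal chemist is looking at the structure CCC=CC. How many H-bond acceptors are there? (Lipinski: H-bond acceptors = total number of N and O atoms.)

0

N atoms: 0; O atoms: 0.
Lipinski HBA = 0 + 0 = 0.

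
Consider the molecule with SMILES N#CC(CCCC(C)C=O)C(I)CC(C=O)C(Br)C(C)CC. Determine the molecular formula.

Walk through each heavy atom and fill implicit hydrogens from standard valence (C 4, N 3, O 2, S 2, halogen 1):
  atom 1: N, bond orders sum to 3 (valence 3) → 0 H
  atom 2: C, bond orders sum to 4 (valence 4) → 0 H
  atom 3: C, bond orders sum to 3 (valence 4) → 1 H
  atom 4: C, bond orders sum to 2 (valence 4) → 2 H
  atom 5: C, bond orders sum to 2 (valence 4) → 2 H
  atom 6: C, bond orders sum to 2 (valence 4) → 2 H
  atom 7: C, bond orders sum to 3 (valence 4) → 1 H
  atom 8: C, bond orders sum to 1 (valence 4) → 3 H
  atom 9: C, bond orders sum to 3 (valence 4) → 1 H
  atom 10: O, bond orders sum to 2 (valence 2) → 0 H
  atom 11: C, bond orders sum to 3 (valence 4) → 1 H
  atom 12: I (halogen, monovalent) → 0 H
  atom 13: C, bond orders sum to 2 (valence 4) → 2 H
  atom 14: C, bond orders sum to 3 (valence 4) → 1 H
  atom 15: C, bond orders sum to 3 (valence 4) → 1 H
  atom 16: O, bond orders sum to 2 (valence 2) → 0 H
  atom 17: C, bond orders sum to 3 (valence 4) → 1 H
  atom 18: Br (halogen, monovalent) → 0 H
  atom 19: C, bond orders sum to 3 (valence 4) → 1 H
  atom 20: C, bond orders sum to 1 (valence 4) → 3 H
  atom 21: C, bond orders sum to 2 (valence 4) → 2 H
  atom 22: C, bond orders sum to 1 (valence 4) → 3 H
Totals → C:17, H:27, Br:1, I:1, N:1, O:2.
In Hill order: C17H27BrINO2.

C17H27BrINO2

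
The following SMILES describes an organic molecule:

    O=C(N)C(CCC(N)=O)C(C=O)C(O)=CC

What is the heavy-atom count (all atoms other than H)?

16

Every atom symbol written in the SMILES (organic subset) is one heavy atom; implicit H are not written.
Heavy atoms by element → C:10, N:2, O:4.
Total: 16.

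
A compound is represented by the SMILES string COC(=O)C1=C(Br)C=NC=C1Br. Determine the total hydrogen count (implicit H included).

Walk through each heavy atom and fill implicit hydrogens from standard valence (C 4, N 3, O 2, S 2, halogen 1):
  atom 1: C, bond orders sum to 1 (valence 4) → 3 H
  atom 2: O, bond orders sum to 2 (valence 2) → 0 H
  atom 3: C, bond orders sum to 4 (valence 4) → 0 H
  atom 4: O, bond orders sum to 2 (valence 2) → 0 H
  atom 5: C, bond orders sum to 4 (valence 4) → 0 H
  atom 6: C, bond orders sum to 4 (valence 4) → 0 H
  atom 7: Br (halogen, monovalent) → 0 H
  atom 8: C, bond orders sum to 3 (valence 4) → 1 H
  atom 9: N, bond orders sum to 3 (valence 3) → 0 H
  atom 10: C, bond orders sum to 3 (valence 4) → 1 H
  atom 11: C, bond orders sum to 4 (valence 4) → 0 H
  atom 12: Br (halogen, monovalent) → 0 H
Total hydrogens: 5.

5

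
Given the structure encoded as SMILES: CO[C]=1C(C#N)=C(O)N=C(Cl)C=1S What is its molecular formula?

Walk through each heavy atom and fill implicit hydrogens from standard valence (C 4, N 3, O 2, S 2, halogen 1):
  atom 1: C, bond orders sum to 1 (valence 4) → 3 H
  atom 2: O, bond orders sum to 2 (valence 2) → 0 H
  atom 3: C with explicit H count 0
  atom 4: C, bond orders sum to 4 (valence 4) → 0 H
  atom 5: C, bond orders sum to 4 (valence 4) → 0 H
  atom 6: N, bond orders sum to 3 (valence 3) → 0 H
  atom 7: C, bond orders sum to 4 (valence 4) → 0 H
  atom 8: O, bond orders sum to 1 (valence 2) → 1 H
  atom 9: N, bond orders sum to 3 (valence 3) → 0 H
  atom 10: C, bond orders sum to 4 (valence 4) → 0 H
  atom 11: Cl (halogen, monovalent) → 0 H
  atom 12: C, bond orders sum to 4 (valence 4) → 0 H
  atom 13: S, bond orders sum to 1 (valence 2) → 1 H
Totals → C:7, H:5, Cl:1, N:2, O:2, S:1.

C7H5ClN2O2S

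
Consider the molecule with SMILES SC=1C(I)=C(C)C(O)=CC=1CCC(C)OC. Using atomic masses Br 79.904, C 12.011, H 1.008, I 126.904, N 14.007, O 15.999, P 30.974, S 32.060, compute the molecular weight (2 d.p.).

First, the molecular formula is C12H17IO2S (counting implicit H from valence).
  C: 12 × 12.011 = 144.132
  H: 17 × 1.008 = 17.136
  I: 1 × 126.904 = 126.904
  O: 2 × 15.999 = 31.998
  S: 1 × 32.060 = 32.060
Sum: 12×12.011 + 17×1.008 + 1×126.904 + 2×15.999 + 1×32.060 = 352.230 → 352.23 g/mol.

352.23 g/mol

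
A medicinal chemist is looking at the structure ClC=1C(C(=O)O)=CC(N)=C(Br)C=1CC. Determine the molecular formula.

Walk through each heavy atom and fill implicit hydrogens from standard valence (C 4, N 3, O 2, S 2, halogen 1):
  atom 1: Cl (halogen, monovalent) → 0 H
  atom 2: C, bond orders sum to 4 (valence 4) → 0 H
  atom 3: C, bond orders sum to 4 (valence 4) → 0 H
  atom 4: C, bond orders sum to 4 (valence 4) → 0 H
  atom 5: O, bond orders sum to 2 (valence 2) → 0 H
  atom 6: O, bond orders sum to 1 (valence 2) → 1 H
  atom 7: C, bond orders sum to 3 (valence 4) → 1 H
  atom 8: C, bond orders sum to 4 (valence 4) → 0 H
  atom 9: N, bond orders sum to 1 (valence 3) → 2 H
  atom 10: C, bond orders sum to 4 (valence 4) → 0 H
  atom 11: Br (halogen, monovalent) → 0 H
  atom 12: C, bond orders sum to 4 (valence 4) → 0 H
  atom 13: C, bond orders sum to 2 (valence 4) → 2 H
  atom 14: C, bond orders sum to 1 (valence 4) → 3 H
Totals → C:9, H:9, Br:1, Cl:1, N:1, O:2.

C9H9BrClNO2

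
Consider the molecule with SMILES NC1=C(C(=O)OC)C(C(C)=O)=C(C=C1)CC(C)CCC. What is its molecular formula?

Walk through each heavy atom and fill implicit hydrogens from standard valence (C 4, N 3, O 2, S 2, halogen 1):
  atom 1: N, bond orders sum to 1 (valence 3) → 2 H
  atom 2: C, bond orders sum to 4 (valence 4) → 0 H
  atom 3: C, bond orders sum to 4 (valence 4) → 0 H
  atom 4: C, bond orders sum to 4 (valence 4) → 0 H
  atom 5: O, bond orders sum to 2 (valence 2) → 0 H
  atom 6: O, bond orders sum to 2 (valence 2) → 0 H
  atom 7: C, bond orders sum to 1 (valence 4) → 3 H
  atom 8: C, bond orders sum to 4 (valence 4) → 0 H
  atom 9: C, bond orders sum to 4 (valence 4) → 0 H
  atom 10: C, bond orders sum to 1 (valence 4) → 3 H
  atom 11: O, bond orders sum to 2 (valence 2) → 0 H
  atom 12: C, bond orders sum to 4 (valence 4) → 0 H
  atom 13: C, bond orders sum to 3 (valence 4) → 1 H
  atom 14: C, bond orders sum to 3 (valence 4) → 1 H
  atom 15: C, bond orders sum to 2 (valence 4) → 2 H
  atom 16: C, bond orders sum to 3 (valence 4) → 1 H
  atom 17: C, bond orders sum to 1 (valence 4) → 3 H
  atom 18: C, bond orders sum to 2 (valence 4) → 2 H
  atom 19: C, bond orders sum to 2 (valence 4) → 2 H
  atom 20: C, bond orders sum to 1 (valence 4) → 3 H
Totals → C:16, H:23, N:1, O:3.

C16H23NO3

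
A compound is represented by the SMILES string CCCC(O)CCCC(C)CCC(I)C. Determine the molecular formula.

Walk through each heavy atom and fill implicit hydrogens from standard valence (C 4, N 3, O 2, S 2, halogen 1):
  atom 1: C, bond orders sum to 1 (valence 4) → 3 H
  atom 2: C, bond orders sum to 2 (valence 4) → 2 H
  atom 3: C, bond orders sum to 2 (valence 4) → 2 H
  atom 4: C, bond orders sum to 3 (valence 4) → 1 H
  atom 5: O, bond orders sum to 1 (valence 2) → 1 H
  atom 6: C, bond orders sum to 2 (valence 4) → 2 H
  atom 7: C, bond orders sum to 2 (valence 4) → 2 H
  atom 8: C, bond orders sum to 2 (valence 4) → 2 H
  atom 9: C, bond orders sum to 3 (valence 4) → 1 H
  atom 10: C, bond orders sum to 1 (valence 4) → 3 H
  atom 11: C, bond orders sum to 2 (valence 4) → 2 H
  atom 12: C, bond orders sum to 2 (valence 4) → 2 H
  atom 13: C, bond orders sum to 3 (valence 4) → 1 H
  atom 14: I (halogen, monovalent) → 0 H
  atom 15: C, bond orders sum to 1 (valence 4) → 3 H
Totals → C:13, H:27, I:1, O:1.
In Hill order: C13H27IO.

C13H27IO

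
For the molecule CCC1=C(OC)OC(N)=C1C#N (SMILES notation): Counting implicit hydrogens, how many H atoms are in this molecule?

10

Walk through each heavy atom and fill implicit hydrogens from standard valence (C 4, N 3, O 2, S 2, halogen 1):
  atom 1: C, bond orders sum to 1 (valence 4) → 3 H
  atom 2: C, bond orders sum to 2 (valence 4) → 2 H
  atom 3: C, bond orders sum to 4 (valence 4) → 0 H
  atom 4: C, bond orders sum to 4 (valence 4) → 0 H
  atom 5: O, bond orders sum to 2 (valence 2) → 0 H
  atom 6: C, bond orders sum to 1 (valence 4) → 3 H
  atom 7: O, bond orders sum to 2 (valence 2) → 0 H
  atom 8: C, bond orders sum to 4 (valence 4) → 0 H
  atom 9: N, bond orders sum to 1 (valence 3) → 2 H
  atom 10: C, bond orders sum to 4 (valence 4) → 0 H
  atom 11: C, bond orders sum to 4 (valence 4) → 0 H
  atom 12: N, bond orders sum to 3 (valence 3) → 0 H
Total hydrogens: 10.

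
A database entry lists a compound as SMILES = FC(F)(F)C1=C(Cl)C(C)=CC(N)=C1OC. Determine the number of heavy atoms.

Every atom symbol written in the SMILES (organic subset) is one heavy atom; implicit H are not written.
Heavy atoms by element → C:9, Cl:1, F:3, N:1, O:1.
Total: 15.

15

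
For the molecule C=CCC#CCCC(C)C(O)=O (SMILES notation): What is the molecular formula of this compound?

C10H14O2

Walk through each heavy atom and fill implicit hydrogens from standard valence (C 4, N 3, O 2, S 2, halogen 1):
  atom 1: C, bond orders sum to 2 (valence 4) → 2 H
  atom 2: C, bond orders sum to 3 (valence 4) → 1 H
  atom 3: C, bond orders sum to 2 (valence 4) → 2 H
  atom 4: C, bond orders sum to 4 (valence 4) → 0 H
  atom 5: C, bond orders sum to 4 (valence 4) → 0 H
  atom 6: C, bond orders sum to 2 (valence 4) → 2 H
  atom 7: C, bond orders sum to 2 (valence 4) → 2 H
  atom 8: C, bond orders sum to 3 (valence 4) → 1 H
  atom 9: C, bond orders sum to 1 (valence 4) → 3 H
  atom 10: C, bond orders sum to 4 (valence 4) → 0 H
  atom 11: O, bond orders sum to 1 (valence 2) → 1 H
  atom 12: O, bond orders sum to 2 (valence 2) → 0 H
Totals → C:10, H:14, O:2.
In Hill order: C10H14O2.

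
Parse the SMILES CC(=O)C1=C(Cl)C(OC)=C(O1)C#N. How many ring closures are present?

1

In SMILES, each pair of matching ring-closure digits denotes one ring-closing bond; the number of such bonds equals the number of independent rings.
Ring-closure bonds here: 1.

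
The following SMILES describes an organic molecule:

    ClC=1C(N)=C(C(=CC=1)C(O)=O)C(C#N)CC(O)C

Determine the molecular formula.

C12H13ClN2O3

Walk through each heavy atom and fill implicit hydrogens from standard valence (C 4, N 3, O 2, S 2, halogen 1):
  atom 1: Cl (halogen, monovalent) → 0 H
  atom 2: C, bond orders sum to 4 (valence 4) → 0 H
  atom 3: C, bond orders sum to 4 (valence 4) → 0 H
  atom 4: N, bond orders sum to 1 (valence 3) → 2 H
  atom 5: C, bond orders sum to 4 (valence 4) → 0 H
  atom 6: C, bond orders sum to 4 (valence 4) → 0 H
  atom 7: C, bond orders sum to 3 (valence 4) → 1 H
  atom 8: C, bond orders sum to 3 (valence 4) → 1 H
  atom 9: C, bond orders sum to 4 (valence 4) → 0 H
  atom 10: O, bond orders sum to 1 (valence 2) → 1 H
  atom 11: O, bond orders sum to 2 (valence 2) → 0 H
  atom 12: C, bond orders sum to 3 (valence 4) → 1 H
  atom 13: C, bond orders sum to 4 (valence 4) → 0 H
  atom 14: N, bond orders sum to 3 (valence 3) → 0 H
  atom 15: C, bond orders sum to 2 (valence 4) → 2 H
  atom 16: C, bond orders sum to 3 (valence 4) → 1 H
  atom 17: O, bond orders sum to 1 (valence 2) → 1 H
  atom 18: C, bond orders sum to 1 (valence 4) → 3 H
Totals → C:12, H:13, Cl:1, N:2, O:3.
In Hill order: C12H13ClN2O3.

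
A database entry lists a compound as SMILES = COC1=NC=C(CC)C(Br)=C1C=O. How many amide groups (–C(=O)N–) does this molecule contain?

0

Scan the SMILES for the amide motif — none present.
Groups that are present: 1 aldehyde, 1 ether.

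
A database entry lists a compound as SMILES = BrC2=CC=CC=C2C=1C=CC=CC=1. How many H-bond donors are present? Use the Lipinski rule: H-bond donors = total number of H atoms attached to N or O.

Donors: find every N or O and count the H atoms it carries.
  (no N or O atoms present)
Lipinski HBD = 0.

0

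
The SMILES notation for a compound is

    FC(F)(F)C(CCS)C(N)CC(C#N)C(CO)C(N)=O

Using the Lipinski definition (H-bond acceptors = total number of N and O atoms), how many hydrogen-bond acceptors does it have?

N atoms: 3; O atoms: 2.
Lipinski HBA = 3 + 2 = 5.

5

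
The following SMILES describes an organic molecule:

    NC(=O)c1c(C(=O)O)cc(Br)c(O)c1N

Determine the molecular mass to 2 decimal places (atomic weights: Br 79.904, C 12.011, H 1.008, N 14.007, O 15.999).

275.06 g/mol

First, the molecular formula is C8H7BrN2O4 (counting implicit H from valence).
  Br: 1 × 79.904 = 79.904
  C: 8 × 12.011 = 96.088
  H: 7 × 1.008 = 7.056
  N: 2 × 14.007 = 28.014
  O: 4 × 15.999 = 63.996
Sum: 1×79.904 + 8×12.011 + 7×1.008 + 2×14.007 + 4×15.999 = 275.058 → 275.06 g/mol.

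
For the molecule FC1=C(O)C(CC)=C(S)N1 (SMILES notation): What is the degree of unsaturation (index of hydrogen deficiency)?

3

Degree of unsaturation = (number of rings) + (number of π bonds).
Ring closures in the SMILES: 1.
π bonds: 2 double bonds (each 1 DoU) → 2 DoU from unsaturation.
Total DoU = 1 + 2 = 3.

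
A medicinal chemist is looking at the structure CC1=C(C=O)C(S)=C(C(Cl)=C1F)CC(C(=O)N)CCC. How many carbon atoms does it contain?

Count every carbon token in the SMILES (each C, including those in ring-closure positions and inside branches).
Carbon count: 14.

14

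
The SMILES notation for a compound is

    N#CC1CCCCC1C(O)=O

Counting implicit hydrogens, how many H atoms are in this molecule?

11

Walk through each heavy atom and fill implicit hydrogens from standard valence (C 4, N 3, O 2, S 2, halogen 1):
  atom 1: N, bond orders sum to 3 (valence 3) → 0 H
  atom 2: C, bond orders sum to 4 (valence 4) → 0 H
  atom 3: C, bond orders sum to 3 (valence 4) → 1 H
  atom 4: C, bond orders sum to 2 (valence 4) → 2 H
  atom 5: C, bond orders sum to 2 (valence 4) → 2 H
  atom 6: C, bond orders sum to 2 (valence 4) → 2 H
  atom 7: C, bond orders sum to 2 (valence 4) → 2 H
  atom 8: C, bond orders sum to 3 (valence 4) → 1 H
  atom 9: C, bond orders sum to 4 (valence 4) → 0 H
  atom 10: O, bond orders sum to 1 (valence 2) → 1 H
  atom 11: O, bond orders sum to 2 (valence 2) → 0 H
Total hydrogens: 11.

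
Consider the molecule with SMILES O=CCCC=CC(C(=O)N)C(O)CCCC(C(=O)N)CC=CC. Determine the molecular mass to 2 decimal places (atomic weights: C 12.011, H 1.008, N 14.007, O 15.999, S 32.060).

First, the molecular formula is C17H28N2O4 (counting implicit H from valence).
  C: 17 × 12.011 = 204.187
  H: 28 × 1.008 = 28.224
  N: 2 × 14.007 = 28.014
  O: 4 × 15.999 = 63.996
Sum: 17×12.011 + 28×1.008 + 2×14.007 + 4×15.999 = 324.421 → 324.42 g/mol.

324.42 g/mol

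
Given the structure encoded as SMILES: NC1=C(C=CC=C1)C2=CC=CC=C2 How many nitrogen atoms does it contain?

1

Scan the SMILES for N atoms (remember two-letter symbols like Cl and Br are single atoms).
Nitrogen count: 1.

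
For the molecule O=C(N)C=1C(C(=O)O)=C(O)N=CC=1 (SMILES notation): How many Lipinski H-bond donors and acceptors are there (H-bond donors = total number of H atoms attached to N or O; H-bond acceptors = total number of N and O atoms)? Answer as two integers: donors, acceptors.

Donors: find every N or O and count the H atoms it carries.
  atom 1 (O): bond orders sum to 2 → 0 H
  atom 3 (N): bond orders sum to 1 → 2 H
  atom 7 (O): bond orders sum to 2 → 0 H
  atom 8 (O): bond orders sum to 1 → 1 H
  atom 10 (O): bond orders sum to 1 → 1 H
  atom 11 (N): bond orders sum to 3 → 0 H
Lipinski HBD = 4.
Acceptors: N atoms = 2, O atoms = 4 → HBA = 6.

4, 6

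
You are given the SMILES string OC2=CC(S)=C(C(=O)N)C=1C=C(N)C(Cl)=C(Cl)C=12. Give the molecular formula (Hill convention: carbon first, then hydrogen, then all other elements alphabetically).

Walk through each heavy atom and fill implicit hydrogens from standard valence (C 4, N 3, O 2, S 2, halogen 1):
  atom 1: O, bond orders sum to 1 (valence 2) → 1 H
  atom 2: C, bond orders sum to 4 (valence 4) → 0 H
  atom 3: C, bond orders sum to 3 (valence 4) → 1 H
  atom 4: C, bond orders sum to 4 (valence 4) → 0 H
  atom 5: S, bond orders sum to 1 (valence 2) → 1 H
  atom 6: C, bond orders sum to 4 (valence 4) → 0 H
  atom 7: C, bond orders sum to 4 (valence 4) → 0 H
  atom 8: O, bond orders sum to 2 (valence 2) → 0 H
  atom 9: N, bond orders sum to 1 (valence 3) → 2 H
  atom 10: C, bond orders sum to 4 (valence 4) → 0 H
  atom 11: C, bond orders sum to 3 (valence 4) → 1 H
  atom 12: C, bond orders sum to 4 (valence 4) → 0 H
  atom 13: N, bond orders sum to 1 (valence 3) → 2 H
  atom 14: C, bond orders sum to 4 (valence 4) → 0 H
  atom 15: Cl (halogen, monovalent) → 0 H
  atom 16: C, bond orders sum to 4 (valence 4) → 0 H
  atom 17: Cl (halogen, monovalent) → 0 H
  atom 18: C, bond orders sum to 4 (valence 4) → 0 H
Totals → C:11, H:8, Cl:2, N:2, O:2, S:1.

C11H8Cl2N2O2S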